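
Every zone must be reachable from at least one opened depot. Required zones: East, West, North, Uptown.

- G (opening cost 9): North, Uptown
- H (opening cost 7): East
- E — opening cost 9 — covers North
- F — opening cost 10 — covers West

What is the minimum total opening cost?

Choose G, H, and F: together they cover East, West, North, Uptown — every zone.
Total opening cost: 9 + 7 + 10 = 26.
No cover costs less than 26.

26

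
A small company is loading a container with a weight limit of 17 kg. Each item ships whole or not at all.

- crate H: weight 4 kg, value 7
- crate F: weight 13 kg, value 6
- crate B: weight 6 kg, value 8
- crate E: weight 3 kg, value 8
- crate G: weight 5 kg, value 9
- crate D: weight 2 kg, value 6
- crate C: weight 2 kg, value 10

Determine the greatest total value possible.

40

Allowing fractional choices, the relaxed optimum would be about 41.3, but items are indivisible.
crate H + crate E + crate G + crate D + crate C: weight 4 + 3 + 5 + 2 + 2 = 16 ≤ 17, value 7 + 8 + 9 + 6 + 10 = 40.
crate H + crate B + crate E + crate D + crate C: weight 4 + 6 + 3 + 2 + 2 = 17 ≤ 17, value 7 + 8 + 8 + 6 + 10 = 39.
crate B + crate E + crate G + crate C: weight 6 + 3 + 5 + 2 = 16 ≤ 17, value 8 + 8 + 9 + 10 = 35.
Best is crate H, crate E, crate G, crate D, and crate C with total value 40.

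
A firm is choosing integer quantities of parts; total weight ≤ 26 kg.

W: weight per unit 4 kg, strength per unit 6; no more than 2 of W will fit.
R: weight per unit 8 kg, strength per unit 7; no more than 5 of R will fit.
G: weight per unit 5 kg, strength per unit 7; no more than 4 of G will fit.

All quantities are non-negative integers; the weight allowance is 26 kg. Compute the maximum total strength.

This is a bounded integer knapsack.
Take 1×W and 4×G: weight 24 ≤ 26, strength 1·6 + 4·7 = 34.
No other integer combination yields more.

34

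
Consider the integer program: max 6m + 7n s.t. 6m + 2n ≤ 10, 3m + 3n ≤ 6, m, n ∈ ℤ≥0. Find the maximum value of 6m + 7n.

(m,n)=(0,2): 6·0+2·2=4≤10, 3·0+3·2=6≤6, objective 14.
(m,n)=(1,1): 6·1+2·1=8≤10, 3·1+3·1=6≤6, objective 13.
(m,n)=(0,1): 6·0+2·1=2≤10, 3·0+3·1=3≤6, objective 7.
No feasible integer point exceeds 14.

14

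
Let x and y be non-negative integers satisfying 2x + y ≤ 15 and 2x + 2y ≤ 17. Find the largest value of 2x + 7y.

(x,y)=(0,8) is feasible, giving 56.
(x,y)=(1,7) is feasible, giving 51.
(x,y)=(0,7) is feasible, giving 49.
The best lattice point is (0,8), giving 56.

56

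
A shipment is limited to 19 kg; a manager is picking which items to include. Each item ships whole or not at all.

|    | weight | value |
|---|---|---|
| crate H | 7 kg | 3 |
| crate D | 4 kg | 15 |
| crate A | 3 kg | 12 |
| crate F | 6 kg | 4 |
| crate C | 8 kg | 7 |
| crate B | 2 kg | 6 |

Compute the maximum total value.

40

Treat it as a binary knapsack problem.
Take crate D, crate A, crate C, and crate B: weight 4 + 3 + 8 + 2 = 17 ≤ 19, value 15 + 12 + 7 + 6 = 40.
No other feasible combination does better.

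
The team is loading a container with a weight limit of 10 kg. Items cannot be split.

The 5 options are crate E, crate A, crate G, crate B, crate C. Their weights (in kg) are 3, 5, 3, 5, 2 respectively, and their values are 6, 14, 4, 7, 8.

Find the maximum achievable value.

This is a 0-1 knapsack instance.
Take crate E, crate A, and crate C: weight 3 + 5 + 2 = 10 ≤ 10, value 6 + 14 + 8 = 28.
No other feasible combination does better.

28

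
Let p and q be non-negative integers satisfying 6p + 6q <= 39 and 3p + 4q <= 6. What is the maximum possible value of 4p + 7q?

(p,q)=(2,0) is feasible, giving 8.
(p,q)=(0,1) is feasible, giving 7.
(p,q)=(1,0) is feasible, giving 4.
No feasible integer point exceeds 8.

8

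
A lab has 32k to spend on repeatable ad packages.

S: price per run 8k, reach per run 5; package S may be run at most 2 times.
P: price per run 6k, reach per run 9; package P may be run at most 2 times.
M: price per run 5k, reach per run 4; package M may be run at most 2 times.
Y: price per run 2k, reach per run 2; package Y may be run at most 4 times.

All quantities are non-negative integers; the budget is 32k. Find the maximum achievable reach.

34

This is a bounded integer knapsack.
P has the best ratio (9/6); taking only P gives at most 2×9 = 18 (stopped by the supply cap of 2).
Mixing does better — 2×P, 2×M, and 4×Y: price 30 ≤ 32, reach 2·9 + 2·4 + 4·2 = 34.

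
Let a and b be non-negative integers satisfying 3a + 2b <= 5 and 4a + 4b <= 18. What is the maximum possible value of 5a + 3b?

8

The continuous relaxation peaks at (1.67, 0) with value 8.33; rounding to a feasible lattice point costs some objective.
(a,b)=(1,1): 3·1+2·1=5≤5, 4·1+4·1=8≤18, objective 8.
(a,b)=(0,2): 3·0+2·2=4≤5, 4·0+4·2=8≤18, objective 6.
(a,b)=(1,0): 3·1+2·0=3≤5, 4·1+4·0=4≤18, objective 5.
(a,b)=(0,1): 3·0+2·1=2≤5, 4·0+4·1=4≤18, objective 3.
The best lattice point is (1,1), giving 8.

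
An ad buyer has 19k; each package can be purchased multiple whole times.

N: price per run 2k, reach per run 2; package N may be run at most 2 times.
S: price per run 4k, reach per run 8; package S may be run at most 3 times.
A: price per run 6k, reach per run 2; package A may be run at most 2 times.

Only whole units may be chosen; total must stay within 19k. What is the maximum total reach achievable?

28

This is a bounded integer knapsack.
S has the best ratio (8/4); taking only S gives at most 3×8 = 24 (stopped by the supply cap of 3).
Mixing does better — 2×N and 3×S: price 16 ≤ 19, reach 2·2 + 3·8 = 28.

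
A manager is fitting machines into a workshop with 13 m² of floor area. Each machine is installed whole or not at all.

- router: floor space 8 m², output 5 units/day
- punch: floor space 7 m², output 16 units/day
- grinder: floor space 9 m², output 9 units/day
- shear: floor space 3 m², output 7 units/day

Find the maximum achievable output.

23

Allowing fractional choices, the relaxed optimum would be about 26.0, but machines are indivisible.
grinder + shear: floor space 9 + 3 = 12 ≤ 13, output 9 + 7 = 16.
punch + shear: floor space 7 + 3 = 10 ≤ 13, output 16 + 7 = 23.
punch: floor space 7 ≤ 13, output 16.
Best is punch and shear with total output 23.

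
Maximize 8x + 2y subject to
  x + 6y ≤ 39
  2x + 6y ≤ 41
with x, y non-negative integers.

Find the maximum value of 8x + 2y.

(x,y)=(20,0): 1·20+6·0=20≤39, 2·20+6·0=40≤41, objective 160.
(x,y)=(19,0): 1·19+6·0=19≤39, 2·19+6·0=38≤41, objective 152.
Maximum is 160 at (x,y)=(20,0).

160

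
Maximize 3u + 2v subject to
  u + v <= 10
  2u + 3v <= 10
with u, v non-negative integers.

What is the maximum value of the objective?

(u,v)=(5,0) is feasible, giving 15.
(u,v)=(4,0) is feasible, giving 12.
No feasible integer point exceeds 15.

15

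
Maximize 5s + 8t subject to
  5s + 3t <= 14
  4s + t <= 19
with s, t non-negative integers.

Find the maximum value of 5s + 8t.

32

Relaxing integrality, the LP optimum is 37.33 at (s,t) = (0, 4.67), which is not an integer point.
(s,t)=(0,4): 5·0+3·4=12≤14, 4·0+1·4=4≤19, objective 32.
(s,t)=(1,3): 5·1+3·3=14≤14, 4·1+1·3=7≤19, objective 29.
(s,t)=(0,3): 5·0+3·3=9≤14, 4·0+1·3=3≤19, objective 24.
Maximum is 32 at (s,t)=(0,4).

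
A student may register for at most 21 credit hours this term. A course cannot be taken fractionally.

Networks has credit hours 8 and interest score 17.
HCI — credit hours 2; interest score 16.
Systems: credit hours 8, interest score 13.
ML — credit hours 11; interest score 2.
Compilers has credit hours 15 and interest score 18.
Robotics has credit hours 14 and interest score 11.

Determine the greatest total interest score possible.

46

Networks + HCI + ML: credit hours 8 + 2 + 11 = 21 ≤ 21, interest score 17 + 16 + 2 = 35.
Networks + HCI + Systems: credit hours 8 + 2 + 8 = 18 ≤ 21, interest score 17 + 16 + 13 = 46.
HCI + Compilers: credit hours 2 + 15 = 17 ≤ 21, interest score 16 + 18 = 34.
Best is Networks, HCI, and Systems with total interest score 46.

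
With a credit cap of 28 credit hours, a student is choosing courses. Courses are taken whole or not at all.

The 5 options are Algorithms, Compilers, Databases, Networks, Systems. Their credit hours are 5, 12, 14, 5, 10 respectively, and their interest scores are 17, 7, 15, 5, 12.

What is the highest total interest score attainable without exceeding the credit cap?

Algorithms + Databases + Networks: credit hours 5 + 14 + 5 = 24 ≤ 28, interest score 17 + 15 + 5 = 37.
Algorithms + Networks + Systems: credit hours 5 + 5 + 10 = 20 ≤ 28, interest score 17 + 5 + 12 = 34.
Algorithms + Compilers + Systems: credit hours 5 + 12 + 10 = 27 ≤ 28, interest score 17 + 7 + 12 = 36.
Best is Algorithms, Databases, and Networks with total interest score 37.

37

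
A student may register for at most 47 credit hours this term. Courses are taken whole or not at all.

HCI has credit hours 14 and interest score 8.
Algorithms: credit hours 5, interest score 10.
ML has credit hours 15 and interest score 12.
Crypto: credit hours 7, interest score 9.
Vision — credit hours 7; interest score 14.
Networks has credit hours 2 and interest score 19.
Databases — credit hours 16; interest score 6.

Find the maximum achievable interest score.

64

HCI + Algorithms + ML + Vision + Networks: credit hours 14 + 5 + 15 + 7 + 2 = 43 ≤ 47, interest score 8 + 10 + 12 + 14 + 19 = 63.
HCI + ML + Crypto + Vision + Networks: credit hours 14 + 15 + 7 + 7 + 2 = 45 ≤ 47, interest score 8 + 12 + 9 + 14 + 19 = 62.
Algorithms + ML + Crypto + Vision + Networks: credit hours 5 + 15 + 7 + 7 + 2 = 36 ≤ 47, interest score 10 + 12 + 9 + 14 + 19 = 64.
Best is Algorithms, ML, Crypto, Vision, and Networks with total interest score 64.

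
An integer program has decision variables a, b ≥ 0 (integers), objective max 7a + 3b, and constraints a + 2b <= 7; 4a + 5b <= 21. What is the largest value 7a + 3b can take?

Relaxing integrality, the LP optimum is 36.75 at (a,b) = (5.25, 0), which is not an integer point.
(a,b)=(5,0): 1·5+2·0=5≤7, 4·5+5·0=20≤21, objective 35.
(a,b)=(4,1): 1·4+2·1=6≤7, 4·4+5·1=21≤21, objective 31.
The best lattice point is (5,0), giving 35.

35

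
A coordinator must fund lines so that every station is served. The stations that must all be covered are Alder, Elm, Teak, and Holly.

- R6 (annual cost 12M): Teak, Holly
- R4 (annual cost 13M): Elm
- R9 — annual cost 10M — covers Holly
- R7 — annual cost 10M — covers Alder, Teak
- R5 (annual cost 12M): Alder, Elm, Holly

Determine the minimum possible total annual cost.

Choose R7 and R5: together they cover Alder, Elm, Teak, Holly — every station.
Total annual cost: 10 + 12 = 22.
No cover costs less than 22.

22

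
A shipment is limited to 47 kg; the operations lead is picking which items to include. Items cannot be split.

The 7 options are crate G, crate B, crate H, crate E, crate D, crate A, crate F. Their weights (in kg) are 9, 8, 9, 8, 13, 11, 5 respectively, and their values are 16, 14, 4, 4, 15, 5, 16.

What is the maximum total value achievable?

66

Treat it as a binary knapsack problem.
Allowing fractional choices, the relaxed optimum would be about 66.8, but items are indivisible.
crate G + crate B + crate D + crate A + crate F: weight 9 + 8 + 13 + 11 + 5 = 46 ≤ 47, value 16 + 14 + 15 + 5 + 16 = 66.
crate G + crate B + crate E + crate D + crate F: weight 9 + 8 + 8 + 13 + 5 = 43 ≤ 47, value 16 + 14 + 4 + 15 + 16 = 65.
Best is crate G, crate B, crate D, crate A, and crate F with total value 66.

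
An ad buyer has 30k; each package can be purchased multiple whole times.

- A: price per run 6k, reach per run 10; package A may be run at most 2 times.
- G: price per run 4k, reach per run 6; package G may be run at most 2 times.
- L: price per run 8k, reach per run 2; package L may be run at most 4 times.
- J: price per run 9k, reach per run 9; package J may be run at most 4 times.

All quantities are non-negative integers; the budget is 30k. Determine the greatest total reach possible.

41

This is a bounded integer knapsack.
A has the best ratio (10/6); taking only A gives at most 2×10 = 20 (stopped by the supply cap of 2).
Mixing does better — 2×A, 2×G, and 1×J: price 29 ≤ 30, reach 2·10 + 2·6 + 1·9 = 41.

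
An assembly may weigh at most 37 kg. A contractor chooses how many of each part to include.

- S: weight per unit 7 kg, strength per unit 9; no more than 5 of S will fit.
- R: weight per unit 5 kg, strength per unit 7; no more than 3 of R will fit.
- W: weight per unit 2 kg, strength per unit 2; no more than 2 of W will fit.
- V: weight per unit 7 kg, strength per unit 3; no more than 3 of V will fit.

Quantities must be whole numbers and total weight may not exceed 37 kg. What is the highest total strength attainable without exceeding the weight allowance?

This is a bounded integer knapsack.
Take 3×S and 3×R: weight 36 ≤ 37, strength 3·9 + 3·7 = 48.
R has the best ratio (7/5) and is taken to its limit of 3; remaining capacity is filled optimally with the others.

48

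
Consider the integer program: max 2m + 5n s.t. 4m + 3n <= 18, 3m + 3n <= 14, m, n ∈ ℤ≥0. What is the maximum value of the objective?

The continuous relaxation peaks at (0, 4.67) with value 23.33; rounding to a feasible lattice point costs some objective.
(m,n)=(0,4): 4·0+3·4=12≤18, 3·0+3·4=12≤14, objective 20.
(m,n)=(1,3): 4·1+3·3=13≤18, 3·1+3·3=12≤14, objective 17.
(m,n)=(0,3): 4·0+3·3=9≤18, 3·0+3·3=9≤14, objective 15.
Maximum is 20 at (m,n)=(0,4).

20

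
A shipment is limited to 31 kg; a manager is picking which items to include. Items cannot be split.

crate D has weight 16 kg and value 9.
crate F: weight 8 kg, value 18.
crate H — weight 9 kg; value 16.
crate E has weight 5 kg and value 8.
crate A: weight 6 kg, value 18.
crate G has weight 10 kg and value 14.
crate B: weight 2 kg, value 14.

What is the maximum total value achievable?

Take crate F, crate H, crate E, crate A, and crate B: weight 8 + 9 + 5 + 6 + 2 = 30 ≤ 31, value 18 + 16 + 8 + 18 + 14 = 74.
No other feasible combination does better.

74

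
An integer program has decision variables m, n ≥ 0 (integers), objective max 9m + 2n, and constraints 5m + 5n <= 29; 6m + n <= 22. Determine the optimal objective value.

31

The continuous relaxation peaks at (3.24, 2.56) with value 34.28; rounding to a feasible lattice point costs some objective.
(m,n)=(3,2): 5·3+5·2=25≤29, 6·3+1·2=20≤22, objective 31.
(m,n)=(3,1): 5·3+5·1=20≤29, 6·3+1·1=19≤22, objective 29.
No feasible integer point exceeds 31.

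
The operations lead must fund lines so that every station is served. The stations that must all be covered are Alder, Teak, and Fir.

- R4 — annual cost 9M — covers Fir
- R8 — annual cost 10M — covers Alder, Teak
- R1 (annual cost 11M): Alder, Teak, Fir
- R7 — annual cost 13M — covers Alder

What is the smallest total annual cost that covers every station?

11

This is a weighted set-cover instance.
R1 alone covers Alder, Teak, Fir — every station.
Total annual cost: 11.
No cover costs less than 11.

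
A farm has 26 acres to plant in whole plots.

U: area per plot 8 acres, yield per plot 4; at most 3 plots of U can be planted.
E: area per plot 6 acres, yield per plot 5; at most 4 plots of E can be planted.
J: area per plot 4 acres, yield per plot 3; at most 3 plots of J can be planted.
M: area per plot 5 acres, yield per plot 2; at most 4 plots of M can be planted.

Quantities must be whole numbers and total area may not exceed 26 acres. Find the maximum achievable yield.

Take 3×E and 2×J: area 26 ≤ 26, yield 3·5 + 2·3 = 21.
No other integer combination yields more.

21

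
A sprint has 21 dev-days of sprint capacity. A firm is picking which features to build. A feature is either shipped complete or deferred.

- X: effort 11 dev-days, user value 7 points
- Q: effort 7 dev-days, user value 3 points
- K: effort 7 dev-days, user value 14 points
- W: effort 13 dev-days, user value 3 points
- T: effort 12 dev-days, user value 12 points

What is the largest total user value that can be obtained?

26

This is an integer program with binary decision variables.
K + T: effort 7 + 12 = 19 ≤ 21, user value 14 + 12 = 26.
Q + K: effort 7 + 7 = 14 ≤ 21, user value 3 + 14 = 17.
X + K: effort 11 + 7 = 18 ≤ 21, user value 7 + 14 = 21.
Best is K and T with total user value 26.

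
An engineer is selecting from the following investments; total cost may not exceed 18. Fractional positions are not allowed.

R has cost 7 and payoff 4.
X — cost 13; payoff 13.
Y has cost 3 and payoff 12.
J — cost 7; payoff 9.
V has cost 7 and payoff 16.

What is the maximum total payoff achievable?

37

Allowing fractional choices, the relaxed optimum would be about 38.0, but investments are indivisible.
R + Y + V: cost 7 + 3 + 7 = 17 ≤ 18, payoff 4 + 12 + 16 = 32.
Y + J + V: cost 3 + 7 + 7 = 17 ≤ 18, payoff 12 + 9 + 16 = 37.
Best is Y, J, and V with total payoff 37.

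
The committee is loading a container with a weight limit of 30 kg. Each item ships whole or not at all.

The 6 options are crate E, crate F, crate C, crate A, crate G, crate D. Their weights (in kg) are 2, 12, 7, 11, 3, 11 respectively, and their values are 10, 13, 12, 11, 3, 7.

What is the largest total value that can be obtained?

Allowing fractional choices, the relaxed optimum would be about 44.0, but items are indivisible.
crate E + crate F + crate C + crate G: weight 2 + 12 + 7 + 3 = 24 ≤ 30, value 10 + 13 + 12 + 3 = 38.
crate E + crate F + crate A + crate G: weight 2 + 12 + 11 + 3 = 28 ≤ 30, value 10 + 13 + 11 + 3 = 37.
crate E + crate C + crate A + crate G: weight 2 + 7 + 11 + 3 = 23 ≤ 30, value 10 + 12 + 11 + 3 = 36.
Best is crate E, crate F, crate C, and crate G with total value 38.

38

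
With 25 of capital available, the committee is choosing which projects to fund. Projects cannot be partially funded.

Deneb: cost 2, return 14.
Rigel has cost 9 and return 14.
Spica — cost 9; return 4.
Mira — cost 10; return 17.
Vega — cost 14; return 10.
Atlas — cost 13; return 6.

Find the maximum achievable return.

This is an integer program with binary decision variables.
Take Deneb, Rigel, and Mira: cost 2 + 9 + 10 = 21 ≤ 25, return 14 + 14 + 17 = 45.
No other feasible combination does better.

45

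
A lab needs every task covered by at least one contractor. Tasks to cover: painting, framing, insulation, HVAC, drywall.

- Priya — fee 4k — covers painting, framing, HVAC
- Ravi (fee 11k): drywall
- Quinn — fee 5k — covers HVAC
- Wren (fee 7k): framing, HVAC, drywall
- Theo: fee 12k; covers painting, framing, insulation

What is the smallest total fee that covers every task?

This is a weighted set-cover instance.
Choose Wren and Theo: together they cover painting, framing, insulation, HVAC, drywall — every task.
Total fee: 7 + 12 = 19.

19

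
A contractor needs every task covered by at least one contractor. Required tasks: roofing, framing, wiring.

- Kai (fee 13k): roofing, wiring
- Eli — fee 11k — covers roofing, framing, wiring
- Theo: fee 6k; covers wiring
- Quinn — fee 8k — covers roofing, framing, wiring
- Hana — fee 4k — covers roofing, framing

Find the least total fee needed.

The greedy cost-per-new-task heuristic would pick Hana and Theo for 10, but a cheaper cover exists.
Quinn alone covers roofing, framing, wiring — every task.
Total fee: 8.
No cover costs less than 8.

8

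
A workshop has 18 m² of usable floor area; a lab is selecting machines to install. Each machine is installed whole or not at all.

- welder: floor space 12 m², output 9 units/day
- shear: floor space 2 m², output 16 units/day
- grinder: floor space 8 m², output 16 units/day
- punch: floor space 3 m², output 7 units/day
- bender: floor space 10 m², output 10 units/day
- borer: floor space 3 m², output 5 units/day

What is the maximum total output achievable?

44

This is a 0-1 knapsack instance.
Allowing fractional choices, the relaxed optimum would be about 46.0, but machines are indivisible.
shear + punch + bender + borer: floor space 2 + 3 + 10 + 3 = 18 ≤ 18, output 16 + 7 + 10 + 5 = 38.
shear + grinder + punch: floor space 2 + 8 + 3 = 13 ≤ 18, output 16 + 16 + 7 = 39.
shear + grinder + punch + borer: floor space 2 + 8 + 3 + 3 = 16 ≤ 18, output 16 + 16 + 7 + 5 = 44.
Best is shear, grinder, punch, and borer with total output 44.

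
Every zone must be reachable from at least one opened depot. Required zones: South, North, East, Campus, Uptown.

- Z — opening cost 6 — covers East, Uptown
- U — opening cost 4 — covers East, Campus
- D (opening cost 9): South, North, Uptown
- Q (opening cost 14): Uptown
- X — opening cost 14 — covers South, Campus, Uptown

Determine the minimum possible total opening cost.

13

Choose U and D: together they cover South, North, East, Campus, Uptown — every zone.
Total opening cost: 4 + 9 = 13.
No cover costs less than 13.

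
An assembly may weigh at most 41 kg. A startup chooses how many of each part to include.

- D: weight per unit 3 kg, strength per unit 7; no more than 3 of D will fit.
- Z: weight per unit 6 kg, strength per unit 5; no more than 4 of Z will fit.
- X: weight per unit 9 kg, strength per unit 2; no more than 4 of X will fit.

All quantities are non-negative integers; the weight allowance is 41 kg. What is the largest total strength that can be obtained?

41

3×D, 3×Z, and 1×X: weight 36 ≤ 41, strength 3·7 + 3·5 + 1·2 = 38.
3×D and 4×Z: weight 33 ≤ 41, strength 3·7 + 4·5 = 41.
Best is 41.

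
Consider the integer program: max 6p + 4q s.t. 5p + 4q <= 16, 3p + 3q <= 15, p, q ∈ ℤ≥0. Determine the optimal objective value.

Relaxing integrality, the LP optimum is 19.20 at (p,q) = (3.2, 0), which is not an integer point.
(p,q)=(3,0): 5·3+4·0=15≤16, 3·3+3·0=9≤15, objective 18.
(p,q)=(2,1): 5·2+4·1=14≤16, 3·2+3·1=9≤15, objective 16.
Maximum is 18 at (p,q)=(3,0).

18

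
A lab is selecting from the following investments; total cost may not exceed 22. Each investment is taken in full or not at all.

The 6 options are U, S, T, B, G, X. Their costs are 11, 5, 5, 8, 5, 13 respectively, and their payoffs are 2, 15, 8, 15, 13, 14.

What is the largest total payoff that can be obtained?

43

S + T + B: cost 5 + 5 + 8 = 18 ≤ 22, payoff 15 + 8 + 15 = 38.
S + B + G: cost 5 + 8 + 5 = 18 ≤ 22, payoff 15 + 15 + 13 = 43.
S + T + G: cost 5 + 5 + 5 = 15 ≤ 22, payoff 15 + 8 + 13 = 36.
Best is S, B, and G with total payoff 43.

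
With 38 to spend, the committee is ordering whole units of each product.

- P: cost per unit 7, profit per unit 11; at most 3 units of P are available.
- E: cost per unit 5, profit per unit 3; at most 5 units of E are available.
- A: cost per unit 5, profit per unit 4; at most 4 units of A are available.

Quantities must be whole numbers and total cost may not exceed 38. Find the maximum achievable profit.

3×P and 3×A: cost 36 ≤ 38, profit 3·11 + 3·4 = 45.
3×P, 1×E, and 2×A: cost 36 ≤ 38, profit 3·11 + 1·3 + 2·4 = 44.
Best is 45.

45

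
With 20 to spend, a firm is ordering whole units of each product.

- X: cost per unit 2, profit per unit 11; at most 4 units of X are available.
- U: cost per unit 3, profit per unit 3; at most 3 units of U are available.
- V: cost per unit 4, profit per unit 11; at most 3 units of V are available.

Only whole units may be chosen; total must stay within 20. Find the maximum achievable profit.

Take 4×X and 3×V: cost 20 ≤ 20, profit 4·11 + 3·11 = 77.
X has the best ratio (11/2) and is taken to its limit of 4; remaining capacity is filled optimally with the others.

77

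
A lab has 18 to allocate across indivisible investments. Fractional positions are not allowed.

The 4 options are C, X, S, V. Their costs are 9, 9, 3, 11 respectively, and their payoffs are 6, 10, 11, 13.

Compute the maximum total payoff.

Allowing fractional choices, the relaxed optimum would be about 28.4, but investments are indivisible.
S + V: cost 3 + 11 = 14 ≤ 18, payoff 11 + 13 = 24.
X + S: cost 9 + 3 = 12 ≤ 18, payoff 10 + 11 = 21.
Best is S and V with total payoff 24.

24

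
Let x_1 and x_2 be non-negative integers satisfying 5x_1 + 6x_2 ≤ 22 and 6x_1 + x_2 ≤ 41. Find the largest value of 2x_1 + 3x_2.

10

The continuous relaxation peaks at (0, 3.67) with value 11.00; rounding to a feasible lattice point costs some objective.
(x_1,x_2)=(2,2) is feasible, giving 10.
(x_1,x_2)=(3,1) is feasible, giving 9.
(x_1,x_2)=(0,3) is feasible, giving 9.
Maximum is 10 at (x_1,x_2)=(2,2).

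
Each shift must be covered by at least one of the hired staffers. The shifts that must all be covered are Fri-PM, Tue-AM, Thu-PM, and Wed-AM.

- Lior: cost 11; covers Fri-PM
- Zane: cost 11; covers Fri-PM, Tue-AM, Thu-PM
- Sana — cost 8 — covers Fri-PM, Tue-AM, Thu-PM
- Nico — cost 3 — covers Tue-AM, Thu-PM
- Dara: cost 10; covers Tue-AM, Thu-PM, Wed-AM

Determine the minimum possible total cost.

18

The greedy cost-per-new-shift heuristic would pick Nico, Sana, and Dara for 21, but a cheaper cover exists.
Choose Sana and Dara: together they cover Fri-PM, Tue-AM, Thu-PM, Wed-AM — every shift.
Total cost: 8 + 10 = 18.
No cover costs less than 18.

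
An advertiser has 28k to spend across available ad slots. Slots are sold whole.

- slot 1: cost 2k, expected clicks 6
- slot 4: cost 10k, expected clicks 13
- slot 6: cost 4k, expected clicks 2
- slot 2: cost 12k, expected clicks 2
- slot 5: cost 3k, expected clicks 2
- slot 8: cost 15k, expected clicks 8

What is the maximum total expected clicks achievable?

27

Treat it as a binary knapsack problem.
slot 1 + slot 4 + slot 6 + slot 5: cost 2 + 10 + 4 + 3 = 19 ≤ 28, expected clicks 6 + 13 + 2 + 2 = 23.
slot 1 + slot 4 + slot 8: cost 2 + 10 + 15 = 27 ≤ 28, expected clicks 6 + 13 + 8 = 27.
Best is slot 1, slot 4, and slot 8 with total expected clicks 27.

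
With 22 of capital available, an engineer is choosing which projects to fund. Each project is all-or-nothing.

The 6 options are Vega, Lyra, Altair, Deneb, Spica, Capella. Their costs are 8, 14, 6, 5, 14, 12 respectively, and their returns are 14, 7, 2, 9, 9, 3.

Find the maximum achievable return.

Take Vega, Altair, and Deneb: cost 8 + 6 + 5 = 19 ≤ 22, return 14 + 2 + 9 = 25.
No other feasible combination does better.

25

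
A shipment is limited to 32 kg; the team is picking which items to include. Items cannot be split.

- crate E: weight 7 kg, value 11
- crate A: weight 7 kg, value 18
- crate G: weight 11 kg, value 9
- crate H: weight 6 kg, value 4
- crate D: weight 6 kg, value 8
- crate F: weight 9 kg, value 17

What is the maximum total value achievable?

Take crate E, crate A, crate D, and crate F: weight 7 + 7 + 6 + 9 = 29 ≤ 32, value 11 + 18 + 8 + 17 = 54.
No other feasible combination does better.

54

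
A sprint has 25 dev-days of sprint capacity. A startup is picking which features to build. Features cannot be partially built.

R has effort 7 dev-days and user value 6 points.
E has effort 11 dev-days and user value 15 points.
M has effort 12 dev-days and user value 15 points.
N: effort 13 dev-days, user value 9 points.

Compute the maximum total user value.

30

E + M: effort 11 + 12 = 23 ≤ 25, user value 15 + 15 = 30.
E + N: effort 11 + 13 = 24 ≤ 25, user value 15 + 9 = 24.
M + N: effort 12 + 13 = 25 ≤ 25, user value 15 + 9 = 24.
Best is E and M with total user value 30.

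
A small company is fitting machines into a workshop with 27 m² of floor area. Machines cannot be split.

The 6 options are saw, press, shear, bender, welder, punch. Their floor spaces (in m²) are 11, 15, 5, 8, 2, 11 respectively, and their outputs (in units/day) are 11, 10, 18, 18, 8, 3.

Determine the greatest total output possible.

Allowing fractional choices, the relaxed optimum would be about 55.7, but machines are indivisible.
saw + shear + bender + welder: floor space 11 + 5 + 8 + 2 = 26 ≤ 27, output 11 + 18 + 18 + 8 = 55.
shear + bender + welder + punch: floor space 5 + 8 + 2 + 11 = 26 ≤ 27, output 18 + 18 + 8 + 3 = 47.
saw + shear + bender: floor space 11 + 5 + 8 = 24 ≤ 27, output 11 + 18 + 18 = 47.
Best is saw, shear, bender, and welder with total output 55.

55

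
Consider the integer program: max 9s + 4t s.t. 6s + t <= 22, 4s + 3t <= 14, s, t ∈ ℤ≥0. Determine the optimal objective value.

27

(s,t)=(3,0): 6·3+1·0=18≤22, 4·3+3·0=12≤14, objective 27.
(s,t)=(2,1): 6·2+1·1=13≤22, 4·2+3·1=11≤14, objective 22.
(s,t)=(2,0): 6·2+1·0=12≤22, 4·2+3·0=8≤14, objective 18.
No feasible integer point exceeds 27.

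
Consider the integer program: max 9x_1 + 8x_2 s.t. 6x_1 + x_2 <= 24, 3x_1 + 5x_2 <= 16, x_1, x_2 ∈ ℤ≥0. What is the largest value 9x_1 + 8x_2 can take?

Relaxing integrality, the LP optimum is 41.78 at (x_1,x_2) = (3.85, 0.889), which is not an integer point.
(x_1,x_2)=(4,0) is feasible, giving 36.
(x_1,x_2)=(3,1) is feasible, giving 35.
(x_1,x_2)=(3,0) is feasible, giving 27.
(x_1,x_2)=(2,1) is feasible, giving 26.
The best lattice point is (4,0), giving 36.

36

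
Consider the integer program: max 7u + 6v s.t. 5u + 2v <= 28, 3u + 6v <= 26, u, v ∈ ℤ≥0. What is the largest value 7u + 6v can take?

(u,v)=(5,1): 5·5+2·1=27≤28, 3·5+6·1=21≤26, objective 41.
(u,v)=(4,2): 5·4+2·2=24≤28, 3·4+6·2=24≤26, objective 40.
(u,v)=(5,0): 5·5+2·0=25≤28, 3·5+6·0=15≤26, objective 35.
No feasible integer point exceeds 41.

41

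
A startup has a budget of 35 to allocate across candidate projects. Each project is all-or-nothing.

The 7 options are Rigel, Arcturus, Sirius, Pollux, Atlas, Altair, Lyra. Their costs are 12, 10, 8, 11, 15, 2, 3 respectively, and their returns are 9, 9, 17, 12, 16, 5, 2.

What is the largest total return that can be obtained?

47

Allowing fractional choices, the relaxed optimum would be about 48.9, but projects are indivisible.
Arcturus + Sirius + Pollux + Altair + Lyra: cost 10 + 8 + 11 + 2 + 3 = 34 ≤ 35, return 9 + 17 + 12 + 5 + 2 = 45.
Sirius + Pollux + Atlas: cost 8 + 11 + 15 = 34 ≤ 35, return 17 + 12 + 16 = 45.
Arcturus + Sirius + Atlas + Altair: cost 10 + 8 + 15 + 2 = 35 ≤ 35, return 9 + 17 + 16 + 5 = 47.
Best is Arcturus, Sirius, Atlas, and Altair with total return 47.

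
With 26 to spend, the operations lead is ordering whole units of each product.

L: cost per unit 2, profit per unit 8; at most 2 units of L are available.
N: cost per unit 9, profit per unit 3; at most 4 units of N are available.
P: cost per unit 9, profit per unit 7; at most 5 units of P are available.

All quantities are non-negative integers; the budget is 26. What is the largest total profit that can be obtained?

30

Take 2×L and 2×P: cost 22 ≤ 26, profit 2·8 + 2·7 = 30.
L has the best ratio (8/2) and is taken to its limit of 2; remaining capacity is filled optimally with the others.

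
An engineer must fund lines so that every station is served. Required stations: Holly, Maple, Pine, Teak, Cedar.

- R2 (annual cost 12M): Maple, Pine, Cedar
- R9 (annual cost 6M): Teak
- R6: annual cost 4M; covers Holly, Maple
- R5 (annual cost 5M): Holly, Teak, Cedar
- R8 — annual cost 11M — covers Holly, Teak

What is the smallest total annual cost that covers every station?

17

This is an integer covering problem.
The greedy cost-per-new-station heuristic would pick R5, R6, and R2 for 21, but a cheaper cover exists.
Choose R2 and R5: together they cover Holly, Maple, Pine, Teak, Cedar — every station.
Total annual cost: 12 + 5 = 17.
No cover costs less than 17.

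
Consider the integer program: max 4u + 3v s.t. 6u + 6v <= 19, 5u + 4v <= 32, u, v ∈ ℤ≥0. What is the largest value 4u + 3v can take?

12

The continuous relaxation peaks at (3.17, 0) with value 12.67; rounding to a feasible lattice point costs some objective.
(u,v)=(3,0): 6·3+6·0=18≤19, 5·3+4·0=15≤32, objective 12.
(u,v)=(2,1): 6·2+6·1=18≤19, 5·2+4·1=14≤32, objective 11.
(u,v)=(2,0): 6·2+6·0=12≤19, 5·2+4·0=10≤32, objective 8.
Maximum is 12 at (u,v)=(3,0).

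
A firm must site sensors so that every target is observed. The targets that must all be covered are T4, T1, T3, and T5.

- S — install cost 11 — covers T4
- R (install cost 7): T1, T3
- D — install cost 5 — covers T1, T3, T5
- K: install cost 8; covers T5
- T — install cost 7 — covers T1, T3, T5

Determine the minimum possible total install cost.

16

Choose S and D: together they cover T4, T1, T3, T5 — every target.
Total install cost: 11 + 5 = 16.
No cover costs less than 16.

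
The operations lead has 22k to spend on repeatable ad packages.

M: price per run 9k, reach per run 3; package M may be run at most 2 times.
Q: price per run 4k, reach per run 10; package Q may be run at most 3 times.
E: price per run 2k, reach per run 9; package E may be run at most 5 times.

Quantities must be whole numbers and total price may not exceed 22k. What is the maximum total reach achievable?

75

3×Q and 4×E: price 20 ≤ 22, reach 3·10 + 4·9 = 66.
3×Q and 5×E: price 22 ≤ 22, reach 3·10 + 5·9 = 75.
Best is 75.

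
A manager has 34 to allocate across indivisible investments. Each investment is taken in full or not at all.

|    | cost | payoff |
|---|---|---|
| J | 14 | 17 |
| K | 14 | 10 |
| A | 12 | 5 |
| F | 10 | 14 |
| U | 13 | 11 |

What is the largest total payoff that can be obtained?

J + U: cost 14 + 13 = 27 ≤ 34, payoff 17 + 11 = 28.
J + F: cost 14 + 10 = 24 ≤ 34, payoff 17 + 14 = 31.
J + K: cost 14 + 14 = 28 ≤ 34, payoff 17 + 10 = 27.
Best is J and F with total payoff 31.

31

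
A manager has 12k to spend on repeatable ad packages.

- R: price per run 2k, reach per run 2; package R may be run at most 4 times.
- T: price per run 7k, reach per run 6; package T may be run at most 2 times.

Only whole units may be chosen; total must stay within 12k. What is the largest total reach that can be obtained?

10

2×R and 1×T: price 11 ≤ 12, reach 2·2 + 1·6 = 10.
1×R and 1×T: price 9 ≤ 12, reach 1·2 + 1·6 = 8.
Best is 10.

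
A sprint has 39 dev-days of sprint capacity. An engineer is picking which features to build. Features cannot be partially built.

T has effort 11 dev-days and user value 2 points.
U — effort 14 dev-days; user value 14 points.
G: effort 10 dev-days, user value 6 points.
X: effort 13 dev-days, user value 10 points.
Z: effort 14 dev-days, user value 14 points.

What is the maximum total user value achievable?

Treat it as a binary knapsack problem.
Allowing fractional choices, the relaxed optimum would be about 36.5, but features are indivisible.
U + G + X: effort 14 + 10 + 13 = 37 ≤ 39, user value 14 + 6 + 10 = 30.
U + G + Z: effort 14 + 10 + 14 = 38 ≤ 39, user value 14 + 6 + 14 = 34.
G + X + Z: effort 10 + 13 + 14 = 37 ≤ 39, user value 6 + 10 + 14 = 30.
Best is U, G, and Z with total user value 34.

34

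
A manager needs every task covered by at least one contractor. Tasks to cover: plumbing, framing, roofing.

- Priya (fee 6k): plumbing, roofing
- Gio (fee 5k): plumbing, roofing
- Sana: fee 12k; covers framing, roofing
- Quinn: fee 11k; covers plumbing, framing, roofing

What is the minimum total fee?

The greedy cost-per-new-task heuristic would pick Gio and Quinn for 16, but a cheaper cover exists.
Quinn alone covers plumbing, framing, roofing — every task.
Total fee: 11.
No cover costs less than 11.

11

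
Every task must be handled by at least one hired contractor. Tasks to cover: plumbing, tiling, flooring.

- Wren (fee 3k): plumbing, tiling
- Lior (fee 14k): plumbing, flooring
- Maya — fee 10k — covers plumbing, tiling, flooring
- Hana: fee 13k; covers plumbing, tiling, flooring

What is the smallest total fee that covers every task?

Maya alone covers plumbing, tiling, flooring — every task.
Total fee: 10.

10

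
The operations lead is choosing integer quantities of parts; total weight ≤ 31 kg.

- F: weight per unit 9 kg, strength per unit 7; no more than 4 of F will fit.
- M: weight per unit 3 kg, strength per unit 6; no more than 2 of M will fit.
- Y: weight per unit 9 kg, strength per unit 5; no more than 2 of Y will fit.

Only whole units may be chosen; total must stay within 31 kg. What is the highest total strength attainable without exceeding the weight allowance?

27

Take 3×F and 1×M: weight 30 ≤ 31, strength 3·7 + 1·6 = 27.
No other integer combination yields more.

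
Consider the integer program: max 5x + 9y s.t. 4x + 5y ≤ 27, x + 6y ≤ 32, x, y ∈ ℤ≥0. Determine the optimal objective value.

(x,y)=(0,5): 4·0+5·5=25≤27, 1·0+6·5=30≤32, objective 45.
(x,y)=(1,4): 4·1+5·4=24≤27, 1·1+6·4=25≤32, objective 41.
(x,y)=(0,4): 4·0+5·4=20≤27, 1·0+6·4=24≤32, objective 36.
No feasible integer point exceeds 45.

45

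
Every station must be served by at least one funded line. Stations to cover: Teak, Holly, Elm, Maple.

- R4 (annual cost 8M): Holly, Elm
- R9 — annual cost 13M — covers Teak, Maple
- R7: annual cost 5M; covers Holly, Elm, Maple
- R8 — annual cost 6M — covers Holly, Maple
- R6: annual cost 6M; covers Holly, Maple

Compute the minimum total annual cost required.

18

This is an integer covering problem.
Choose R9 and R7: together they cover Teak, Holly, Elm, Maple — every station.
Total annual cost: 13 + 5 = 18.
No cover costs less than 18.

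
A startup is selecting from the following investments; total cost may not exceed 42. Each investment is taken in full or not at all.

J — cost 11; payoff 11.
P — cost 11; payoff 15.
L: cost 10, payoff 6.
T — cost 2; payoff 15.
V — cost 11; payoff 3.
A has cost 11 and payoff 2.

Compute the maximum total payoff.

47

Take J, P, L, and T: cost 11 + 11 + 10 + 2 = 34 ≤ 42, payoff 11 + 15 + 6 + 15 = 47.
No other feasible combination does better.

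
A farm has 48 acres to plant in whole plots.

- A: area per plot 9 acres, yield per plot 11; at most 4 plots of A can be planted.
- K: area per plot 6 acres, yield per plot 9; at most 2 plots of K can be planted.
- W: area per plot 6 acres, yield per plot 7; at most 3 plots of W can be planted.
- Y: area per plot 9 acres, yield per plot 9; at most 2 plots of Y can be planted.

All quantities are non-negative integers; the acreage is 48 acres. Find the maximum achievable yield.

Take 4×A and 2×K: area 48 ≤ 48, yield 4·11 + 2·9 = 62.
K has the best ratio (9/6) and is taken to its limit of 2; remaining capacity is filled optimally with the others.

62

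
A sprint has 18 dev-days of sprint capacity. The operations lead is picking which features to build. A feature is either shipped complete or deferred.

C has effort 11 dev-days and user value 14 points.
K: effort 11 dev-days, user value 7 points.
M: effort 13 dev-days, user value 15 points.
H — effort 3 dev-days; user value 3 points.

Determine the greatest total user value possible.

This is a 0-1 knapsack instance.
Take M and H: effort 13 + 3 = 16 ≤ 18, user value 15 + 3 = 18.
No other feasible combination does better.

18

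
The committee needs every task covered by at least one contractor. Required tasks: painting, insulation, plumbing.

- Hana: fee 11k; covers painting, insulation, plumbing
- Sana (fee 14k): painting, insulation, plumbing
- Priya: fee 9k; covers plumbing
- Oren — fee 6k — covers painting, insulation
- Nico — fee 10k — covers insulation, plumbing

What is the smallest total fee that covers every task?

The greedy cost-per-new-task heuristic would pick Oren and Priya for 15, but a cheaper cover exists.
Hana alone covers painting, insulation, plumbing — every task.
Total fee: 11.
No cover costs less than 11.

11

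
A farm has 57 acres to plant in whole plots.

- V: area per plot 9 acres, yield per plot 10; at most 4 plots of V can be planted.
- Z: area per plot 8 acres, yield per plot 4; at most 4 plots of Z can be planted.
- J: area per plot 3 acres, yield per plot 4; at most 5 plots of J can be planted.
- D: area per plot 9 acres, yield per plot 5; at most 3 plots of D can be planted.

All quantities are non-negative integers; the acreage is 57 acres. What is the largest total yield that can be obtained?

61

This is a bounded integer knapsack.
4×V, 4×J, and 1×D: area 57 ≤ 57, yield 4·10 + 4·4 + 1·5 = 61.
4×V and 5×J: area 51 ≤ 57, yield 4·10 + 5·4 = 60.
Best is 61.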